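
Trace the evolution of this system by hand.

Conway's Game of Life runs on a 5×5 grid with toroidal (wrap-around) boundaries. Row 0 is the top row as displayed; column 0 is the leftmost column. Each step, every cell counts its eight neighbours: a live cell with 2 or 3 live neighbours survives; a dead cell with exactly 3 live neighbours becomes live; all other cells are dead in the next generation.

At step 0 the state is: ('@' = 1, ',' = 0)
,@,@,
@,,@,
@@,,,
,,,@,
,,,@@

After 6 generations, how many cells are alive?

6

gen 0: ,@,@,
@,,@,
@@,,,
,,,@,
,,,@@
gen 1: @,,@,
@,,,,
@@@,,
@,@@,
,,,@@
gen 2: @,,@,
@,@,,
@,@@,
@,,,,
@@,,,
gen 3: @,@,,
@,@,,
@,@@,
@,@,,
@@,,,
gen 4: @,@,@
@,@,,
@,@@,
@,@@,
@,@,@
gen 5: ,,@,,
@,@,,
@,,,,
@,,,,
,,@,,
gen 6: ,,@@,
,,,,,
@,,,@
,@,,,
,@,,,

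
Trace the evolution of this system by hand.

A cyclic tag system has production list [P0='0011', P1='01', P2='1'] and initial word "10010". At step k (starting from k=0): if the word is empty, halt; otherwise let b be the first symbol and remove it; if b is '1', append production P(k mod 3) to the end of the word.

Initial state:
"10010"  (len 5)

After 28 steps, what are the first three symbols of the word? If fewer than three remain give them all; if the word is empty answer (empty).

t=0: "10010"  (len 5)
t=1: "00100011"  (len 8)
t=2: "0100011"  (len 7)
t=3: "100011"  (len 6)
t=4: "000110011"  (len 9)
t=5: "00110011"  (len 8)
t=6: "0110011"  (len 7)
t=7: "110011"  (len 6)
t=8: "1001101"  (len 7)
t=9: "0011011"  (len 7)
t=10: "011011"  (len 6)
t=11: "11011"  (len 5)
t=12: "10111"  (len 5)
t=13: "01110011"  (len 8)
t=14: "1110011"  (len 7)
t=15: "1100111"  (len 7)
t=16: "1001110011"  (len 10)
t=17: "00111001101"  (len 11)
t=18: "0111001101"  (len 10)
t=19: "111001101"  (len 9)
t=20: "1100110101"  (len 10)
t=21: "1001101011"  (len 10)
t=22: "0011010110011"  (len 13)
t=23: "011010110011"  (len 12)
t=24: "11010110011"  (len 11)
t=25: "10101100110011"  (len 14)
t=26: "010110011001101"  (len 15)
t=27: "10110011001101"  (len 14)
t=28: "01100110011010011"  (len 17)

011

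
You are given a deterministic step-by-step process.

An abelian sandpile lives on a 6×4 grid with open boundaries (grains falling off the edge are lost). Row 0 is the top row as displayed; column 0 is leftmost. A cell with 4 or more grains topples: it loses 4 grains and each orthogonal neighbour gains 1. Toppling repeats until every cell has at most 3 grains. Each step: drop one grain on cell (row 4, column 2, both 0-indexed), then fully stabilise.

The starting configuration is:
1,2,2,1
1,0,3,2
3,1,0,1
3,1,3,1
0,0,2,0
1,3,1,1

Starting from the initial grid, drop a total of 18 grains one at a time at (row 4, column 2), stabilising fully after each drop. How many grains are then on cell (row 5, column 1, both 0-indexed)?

3

[0] 1,2,2,1
1,0,3,2
3,1,0,1
3,1,3,1
0,0,2,0
1,3,1,1
[1] 1,2,2,1
1,0,3,2
3,1,0,1
3,1,3,1
0,0,3,0
1,3,1,1
[2] 1,2,2,1
1,0,3,2
3,1,1,1
3,2,0,2
0,1,1,1
1,3,2,1
[3] 1,2,2,1
1,0,3,2
3,1,1,1
3,2,0,2
0,1,2,1
1,3,2,1
[4] 1,2,2,1
1,0,3,2
3,1,1,1
3,2,0,2
0,1,3,1
1,3,2,1
[5] 1,2,2,1
1,0,3,2
3,1,1,1
3,2,1,2
0,2,0,2
1,3,3,1
[6] 1,2,2,1
1,0,3,2
3,1,1,1
3,2,1,2
0,2,1,2
1,3,3,1
[7] 1,2,2,1
1,0,3,2
3,1,1,1
3,2,1,2
0,2,2,2
1,3,3,1
[8] 1,2,2,1
1,0,3,2
3,1,1,1
3,2,1,2
0,2,3,2
1,3,3,1
[9] 1,2,2,1
1,0,3,2
3,1,1,1
3,3,2,2
1,0,2,3
2,1,1,2
[10] 1,2,2,1
1,0,3,2
3,1,1,1
3,3,2,2
1,0,3,3
2,1,1,2
[11] 1,2,2,1
1,0,3,2
3,1,1,1
3,3,3,3
1,1,1,0
2,1,2,3
[12] 1,2,2,1
1,0,3,2
3,1,1,1
3,3,3,3
1,1,2,0
2,1,2,3
[13] 1,2,2,1
1,0,3,2
3,1,1,1
3,3,3,3
1,1,3,0
2,1,2,3
[14] 1,2,2,1
2,0,3,2
0,3,2,2
1,1,2,0
2,3,1,2
2,1,3,3
[15] 1,2,2,1
2,0,3,2
0,3,2,2
1,1,2,0
2,3,2,2
2,1,3,3
[16] 1,2,2,1
2,0,3,2
0,3,2,2
1,1,2,0
2,3,3,2
2,1,3,3
[17] 1,2,2,1
2,0,3,2
0,3,2,2
1,2,3,1
3,0,3,0
2,3,1,1
[18] 1,2,2,1
2,0,3,2
0,3,3,2
1,3,0,2
3,1,1,1
2,3,2,1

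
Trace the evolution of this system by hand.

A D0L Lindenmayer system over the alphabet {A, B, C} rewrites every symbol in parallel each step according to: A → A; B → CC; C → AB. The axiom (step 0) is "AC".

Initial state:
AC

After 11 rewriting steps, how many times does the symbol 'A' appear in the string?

64

[0] AC
[1] AAB
[2] AACC
[3] AAABAB
[4] AAACCACC
[5] AAAABABAABAB
[6] AAAACCACCAACCACC
[7] AAAAABABAABABAAABABAABAB
[8] AAAAACCACCAACCACCAAACCACCAACCACC
[9] AAAAAABABAABABAAABABAABABAAAABABAABABAAABABAABAB
[10] AAAAAACCACCAACCACCAAACCACCAACCACCAAAACCACCAACCACCAAACCACCAACCACC
[11] AAAAAAABABAABABAAABABAABABAAAABABAABABAAABABAABABAAAAABABAABABAAABABAABABAAAABABAABABAAABABAABAB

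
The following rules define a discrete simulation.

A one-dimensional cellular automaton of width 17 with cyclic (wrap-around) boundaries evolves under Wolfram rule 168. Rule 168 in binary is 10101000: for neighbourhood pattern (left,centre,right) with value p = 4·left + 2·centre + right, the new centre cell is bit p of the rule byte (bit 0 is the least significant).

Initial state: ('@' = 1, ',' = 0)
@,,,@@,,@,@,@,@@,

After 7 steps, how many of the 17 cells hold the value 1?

0

t=0: @,,,@@,,@,@,@,@@,
t=1: ,,,,@,,,,@,@,@@,@
t=2: ,,,,,,,,,,@,@@,@,
t=3: ,,,,,,,,,,,@@,@,,
t=4: ,,,,,,,,,,,@,@,,,
t=5: ,,,,,,,,,,,,@,,,,
t=6: ,,,,,,,,,,,,,,,,,
t=7: ,,,,,,,,,,,,,,,,,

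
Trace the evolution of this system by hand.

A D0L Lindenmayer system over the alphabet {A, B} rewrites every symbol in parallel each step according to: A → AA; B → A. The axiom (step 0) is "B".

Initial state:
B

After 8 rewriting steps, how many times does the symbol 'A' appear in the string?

[0] B
[1] A
[2] AA
[3] AAAA
[4] AAAAAAAA
[5] AAAAAAAAAAAAAAAA
[6] AAAAAAAAAAAAAAAAAAAAAAAAAAAAAAAA
[7] AAAAAAAAAAAAAAAAAAAAAAAAAAAAAAAAAAAAAAAAAAAAAAAAAAAAAAAAAAAAAAAA
[8] AAAAAAAAAAAAAAAAAAAAAAAAAAAAAAAAAAAAAAAAAAAAAAAAAAAAAAAAAA…AAAAAAAAAAAAAAAAAAAAAAAAAAAAAAAAAAAAAAAAAAAAAAAAAAAAAAAAAA  (len 128)

128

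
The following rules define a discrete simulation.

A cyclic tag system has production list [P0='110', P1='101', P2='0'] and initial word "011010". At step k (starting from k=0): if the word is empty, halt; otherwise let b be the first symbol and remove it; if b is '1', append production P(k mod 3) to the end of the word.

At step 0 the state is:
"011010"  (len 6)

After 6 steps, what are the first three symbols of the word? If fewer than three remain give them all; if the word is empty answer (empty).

0) "011010"  (len 6)
1) "11010"  (len 5)
2) "1010101"  (len 7)
3) "0101010"  (len 7)
4) "101010"  (len 6)
5) "01010101"  (len 8)
6) "1010101"  (len 7)

101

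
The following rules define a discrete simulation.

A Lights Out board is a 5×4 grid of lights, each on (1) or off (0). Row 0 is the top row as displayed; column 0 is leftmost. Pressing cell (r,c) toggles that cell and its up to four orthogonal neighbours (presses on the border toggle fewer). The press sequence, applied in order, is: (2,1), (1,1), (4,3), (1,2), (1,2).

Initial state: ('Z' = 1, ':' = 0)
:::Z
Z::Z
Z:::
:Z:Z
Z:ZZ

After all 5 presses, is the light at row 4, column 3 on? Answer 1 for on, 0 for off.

0

gen 0: :::Z
Z::Z
Z:::
:Z:Z
Z:ZZ
gen 1: :::Z
ZZ:Z
:ZZ:
:::Z
Z:ZZ
gen 2: :Z:Z
::ZZ
::Z:
:::Z
Z:ZZ
gen 3: :Z:Z
::ZZ
::Z:
::::
Z:::
gen 4: :ZZZ
:Z::
::::
::::
Z:::
gen 5: :Z:Z
::ZZ
::Z:
::::
Z:::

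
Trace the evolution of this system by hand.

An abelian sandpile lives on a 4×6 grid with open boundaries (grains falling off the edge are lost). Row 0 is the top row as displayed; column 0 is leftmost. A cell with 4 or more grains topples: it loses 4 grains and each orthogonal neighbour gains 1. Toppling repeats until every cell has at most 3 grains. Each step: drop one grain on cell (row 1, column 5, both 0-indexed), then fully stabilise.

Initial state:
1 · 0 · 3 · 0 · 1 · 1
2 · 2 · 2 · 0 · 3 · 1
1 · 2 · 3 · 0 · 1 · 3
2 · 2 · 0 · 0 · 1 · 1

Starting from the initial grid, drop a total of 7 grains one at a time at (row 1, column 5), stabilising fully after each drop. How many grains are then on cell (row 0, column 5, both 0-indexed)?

3

k=0  1 · 0 · 3 · 0 · 1 · 1
2 · 2 · 2 · 0 · 3 · 1
1 · 2 · 3 · 0 · 1 · 3
2 · 2 · 0 · 0 · 1 · 1
k=1  1 · 0 · 3 · 0 · 1 · 1
2 · 2 · 2 · 0 · 3 · 2
1 · 2 · 3 · 0 · 1 · 3
2 · 2 · 0 · 0 · 1 · 1
k=2  1 · 0 · 3 · 0 · 1 · 1
2 · 2 · 2 · 0 · 3 · 3
1 · 2 · 3 · 0 · 1 · 3
2 · 2 · 0 · 0 · 1 · 1
k=3  1 · 0 · 3 · 0 · 2 · 2
2 · 2 · 2 · 1 · 0 · 2
1 · 2 · 3 · 0 · 3 · 0
2 · 2 · 0 · 0 · 1 · 2
k=4  1 · 0 · 3 · 0 · 2 · 2
2 · 2 · 2 · 1 · 0 · 3
1 · 2 · 3 · 0 · 3 · 0
2 · 2 · 0 · 0 · 1 · 2
k=5  1 · 0 · 3 · 0 · 2 · 3
2 · 2 · 2 · 1 · 1 · 0
1 · 2 · 3 · 0 · 3 · 1
2 · 2 · 0 · 0 · 1 · 2
k=6  1 · 0 · 3 · 0 · 2 · 3
2 · 2 · 2 · 1 · 1 · 1
1 · 2 · 3 · 0 · 3 · 1
2 · 2 · 0 · 0 · 1 · 2
k=7  1 · 0 · 3 · 0 · 2 · 3
2 · 2 · 2 · 1 · 1 · 2
1 · 2 · 3 · 0 · 3 · 1
2 · 2 · 0 · 0 · 1 · 2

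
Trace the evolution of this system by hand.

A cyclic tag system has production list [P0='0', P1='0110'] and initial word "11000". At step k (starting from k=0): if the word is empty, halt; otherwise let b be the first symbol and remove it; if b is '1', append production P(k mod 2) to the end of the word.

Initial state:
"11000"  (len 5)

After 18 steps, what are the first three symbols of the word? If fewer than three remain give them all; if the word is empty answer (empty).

[0] "11000"  (len 5)
[1] "10000"  (len 5)
[2] "00000110"  (len 8)
[3] "0000110"  (len 7)
[4] "000110"  (len 6)
[5] "00110"  (len 5)
[6] "0110"  (len 4)
[7] "110"  (len 3)
[8] "100110"  (len 6)
[9] "001100"  (len 6)
[10] "01100"  (len 5)
[11] "1100"  (len 4)
[12] "1000110"  (len 7)
[13] "0001100"  (len 7)
[14] "001100"  (len 6)
[15] "01100"  (len 5)
[16] "1100"  (len 4)
[17] "1000"  (len 4)
[18] "0000110"  (len 7)

000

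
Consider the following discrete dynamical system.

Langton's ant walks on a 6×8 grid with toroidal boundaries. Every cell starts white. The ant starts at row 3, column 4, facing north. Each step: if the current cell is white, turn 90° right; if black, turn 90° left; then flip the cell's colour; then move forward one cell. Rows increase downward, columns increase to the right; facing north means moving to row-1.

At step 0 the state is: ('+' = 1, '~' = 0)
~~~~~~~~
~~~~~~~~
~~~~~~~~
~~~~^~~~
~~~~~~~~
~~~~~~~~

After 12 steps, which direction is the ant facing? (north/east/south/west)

north

[0] ~~~~~~~~
~~~~~~~~
~~~~~~~~
~~~~^~~~
~~~~~~~~
~~~~~~~~
[1] ~~~~~~~~
~~~~~~~~
~~~~~~~~
~~~~+>~~
~~~~~~~~
~~~~~~~~
[2] ~~~~~~~~
~~~~~~~~
~~~~~~~~
~~~~++~~
~~~~~v~~
~~~~~~~~
[3] ~~~~~~~~
~~~~~~~~
~~~~~~~~
~~~~++~~
~~~~<+~~
~~~~~~~~
[4] ~~~~~~~~
~~~~~~~~
~~~~~~~~
~~~~^+~~
~~~~++~~
~~~~~~~~
[5] ~~~~~~~~
~~~~~~~~
~~~~~~~~
~~~<~+~~
~~~~++~~
~~~~~~~~
[6] ~~~~~~~~
~~~~~~~~
~~~^~~~~
~~~+~+~~
~~~~++~~
~~~~~~~~
[7] ~~~~~~~~
~~~~~~~~
~~~+>~~~
~~~+~+~~
~~~~++~~
~~~~~~~~
[8] ~~~~~~~~
~~~~~~~~
~~~++~~~
~~~+v+~~
~~~~++~~
~~~~~~~~
[9] ~~~~~~~~
~~~~~~~~
~~~++~~~
~~~<++~~
~~~~++~~
~~~~~~~~
[10] ~~~~~~~~
~~~~~~~~
~~~++~~~
~~~~++~~
~~~v++~~
~~~~~~~~
[11] ~~~~~~~~
~~~~~~~~
~~~++~~~
~~~~++~~
~~<+++~~
~~~~~~~~
[12] ~~~~~~~~
~~~~~~~~
~~~++~~~
~~^~++~~
~~++++~~
~~~~~~~~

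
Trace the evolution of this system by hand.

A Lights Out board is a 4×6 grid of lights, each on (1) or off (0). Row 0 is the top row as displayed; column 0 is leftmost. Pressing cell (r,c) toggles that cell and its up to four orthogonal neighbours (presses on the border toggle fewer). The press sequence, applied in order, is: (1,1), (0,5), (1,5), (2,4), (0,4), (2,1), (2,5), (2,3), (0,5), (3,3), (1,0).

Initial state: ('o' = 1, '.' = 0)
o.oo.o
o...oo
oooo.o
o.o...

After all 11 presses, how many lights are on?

16

0) o.oo.o
o...oo
oooo.o
o.o...
1) oooo.o
.oo.oo
o.oo.o
o.o...
2) ooooo.
.oo.o.
o.oo.o
o.o...
3) oooooo
.oo..o
o.oo..
o.o...
4) oooooo
.oo.oo
o.o.oo
o.o.o.
5) ooo...
.oo..o
o.o.oo
o.o.o.
6) ooo...
..o..o
.o..oo
ooo.o.
7) ooo...
..o...
.o....
ooo.oo
8) ooo...
..oo..
.oooo.
oooooo
9) ooo.oo
..oo.o
.oooo.
oooooo
10) ooo.oo
..oo.o
.oo.o.
oo...o
11) .oo.oo
oooo.o
ooo.o.
oo...o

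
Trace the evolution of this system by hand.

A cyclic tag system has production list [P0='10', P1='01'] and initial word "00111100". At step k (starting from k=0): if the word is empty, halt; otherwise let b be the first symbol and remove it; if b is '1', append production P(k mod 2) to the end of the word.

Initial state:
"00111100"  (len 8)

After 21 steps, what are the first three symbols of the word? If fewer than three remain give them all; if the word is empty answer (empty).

[0] "00111100"  (len 8)
[1] "0111100"  (len 7)
[2] "111100"  (len 6)
[3] "1110010"  (len 7)
[4] "11001001"  (len 8)
[5] "100100110"  (len 9)
[6] "0010011001"  (len 10)
[7] "010011001"  (len 9)
[8] "10011001"  (len 8)
[9] "001100110"  (len 9)
[10] "01100110"  (len 8)
[11] "1100110"  (len 7)
[12] "10011001"  (len 8)
[13] "001100110"  (len 9)
[14] "01100110"  (len 8)
[15] "1100110"  (len 7)
[16] "10011001"  (len 8)
[17] "001100110"  (len 9)
[18] "01100110"  (len 8)
[19] "1100110"  (len 7)
[20] "10011001"  (len 8)
[21] "001100110"  (len 9)

001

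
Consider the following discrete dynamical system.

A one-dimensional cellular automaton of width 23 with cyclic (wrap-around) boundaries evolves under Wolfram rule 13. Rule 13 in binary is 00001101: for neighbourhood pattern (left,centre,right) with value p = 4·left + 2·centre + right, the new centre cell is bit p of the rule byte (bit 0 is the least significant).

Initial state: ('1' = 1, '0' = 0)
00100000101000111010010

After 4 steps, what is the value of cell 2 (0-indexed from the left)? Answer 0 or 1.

[0] 00100000101000111010010
[1] 10101110101010100010010
[2] 10101000101010101010010
[3] 10101010101010101010010
[4] 10101010101010101010010

1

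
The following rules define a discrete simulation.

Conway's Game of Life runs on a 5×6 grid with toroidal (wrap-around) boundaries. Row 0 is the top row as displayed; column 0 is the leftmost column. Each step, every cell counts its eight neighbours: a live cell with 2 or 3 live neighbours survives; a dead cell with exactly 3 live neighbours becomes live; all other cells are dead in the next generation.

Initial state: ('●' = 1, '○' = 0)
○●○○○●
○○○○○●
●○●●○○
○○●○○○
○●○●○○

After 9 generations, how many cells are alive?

step 0: ○●○○○●
○○○○○●
●○●●○○
○○●○○○
○●○●○○
step 1: ○○●○●○
○●●○●●
○●●●○○
○○○○○○
●●○○○○
step 2: ○○●○●○
●○○○●●
●●○●●○
●○○○○○
○●○○○○
step 3: ●●○●●○
●○●○○○
○●○●●○
●○●○○●
○●○○○○
step 4: ●○○●○●
●○○○○○
○○○●●○
●○●●●●
○○○●●○
step 5: ●○○●○●
●○○●○○
●●●○○○
○○●○○○
○●○○○○
step 6: ●●●○●●
○○○●●○
●○●●○○
●○●○○○
●●●○○○
step 7: ○○○○●○
○○○○○○
○○●○●●
●○○○○●
○○○○○○
step 8: ○○○○○○
○○○●●●
●○○○●●
●○○○●●
○○○○○●
step 9: ○○○○○●
●○○●○○
○○○○○○
○○○○○○
●○○○●●

6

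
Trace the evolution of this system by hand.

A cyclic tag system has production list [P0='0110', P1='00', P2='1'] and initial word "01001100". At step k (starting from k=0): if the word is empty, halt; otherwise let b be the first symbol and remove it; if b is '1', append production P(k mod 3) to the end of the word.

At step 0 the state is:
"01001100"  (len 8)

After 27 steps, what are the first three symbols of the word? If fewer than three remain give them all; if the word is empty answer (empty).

000

step 0: "01001100"  (len 8)
step 1: "1001100"  (len 7)
step 2: "00110000"  (len 8)
step 3: "0110000"  (len 7)
step 4: "110000"  (len 6)
step 5: "1000000"  (len 7)
step 6: "0000001"  (len 7)
step 7: "000001"  (len 6)
step 8: "00001"  (len 5)
step 9: "0001"  (len 4)
step 10: "001"  (len 3)
step 11: "01"  (len 2)
step 12: "1"  (len 1)
step 13: "0110"  (len 4)
step 14: "110"  (len 3)
step 15: "101"  (len 3)
step 16: "010110"  (len 6)
step 17: "10110"  (len 5)
step 18: "01101"  (len 5)
step 19: "1101"  (len 4)
step 20: "10100"  (len 5)
step 21: "01001"  (len 5)
step 22: "1001"  (len 4)
step 23: "00100"  (len 5)
step 24: "0100"  (len 4)
step 25: "100"  (len 3)
step 26: "0000"  (len 4)
step 27: "000"  (len 3)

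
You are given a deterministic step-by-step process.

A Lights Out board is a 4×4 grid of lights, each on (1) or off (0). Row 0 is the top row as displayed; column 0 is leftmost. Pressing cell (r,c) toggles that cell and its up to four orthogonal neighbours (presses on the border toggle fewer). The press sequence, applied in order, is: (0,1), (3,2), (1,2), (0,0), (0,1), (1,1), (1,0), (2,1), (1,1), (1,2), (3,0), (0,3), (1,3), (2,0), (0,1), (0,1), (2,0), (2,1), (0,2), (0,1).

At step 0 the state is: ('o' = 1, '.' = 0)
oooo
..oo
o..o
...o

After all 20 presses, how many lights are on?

step 0: oooo
..oo
o..o
...o
step 1: ...o
.ooo
o..o
...o
step 2: ...o
.ooo
o.oo
.oo.
step 3: ..oo
....
o..o
.oo.
step 4: oooo
o...
o..o
.oo.
step 5: ...o
oo..
o..o
.oo.
step 6: .o.o
..o.
oo.o
.oo.
step 7: oo.o
ooo.
.o.o
.oo.
step 8: oo.o
o.o.
o.oo
..o.
step 9: o..o
.o..
oooo
..o.
step 10: o.oo
..oo
oo.o
..o.
step 11: o.oo
..oo
.o.o
ooo.
step 12: o...
..o.
.o.o
ooo.
step 13: o..o
...o
.o..
ooo.
step 14: o..o
o..o
o...
.oo.
step 15: .ooo
oo.o
o...
.oo.
step 16: o..o
o..o
o...
.oo.
step 17: o..o
...o
.o..
ooo.
step 18: o..o
.o.o
o.o.
o.o.
step 19: ooo.
.ooo
o.o.
o.o.
step 20: ....
..oo
o.o.
o.o.

6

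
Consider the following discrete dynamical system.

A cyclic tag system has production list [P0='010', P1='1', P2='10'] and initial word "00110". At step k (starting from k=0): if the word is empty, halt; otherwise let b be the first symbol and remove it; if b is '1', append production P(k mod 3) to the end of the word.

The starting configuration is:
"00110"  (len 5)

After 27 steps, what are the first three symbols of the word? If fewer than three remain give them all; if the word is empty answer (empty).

step 0: "00110"  (len 5)
step 1: "0110"  (len 4)
step 2: "110"  (len 3)
step 3: "1010"  (len 4)
step 4: "010010"  (len 6)
step 5: "10010"  (len 5)
step 6: "001010"  (len 6)
step 7: "01010"  (len 5)
step 8: "1010"  (len 4)
step 9: "01010"  (len 5)
step 10: "1010"  (len 4)
step 11: "0101"  (len 4)
step 12: "101"  (len 3)
step 13: "01010"  (len 5)
step 14: "1010"  (len 4)
step 15: "01010"  (len 5)
step 16: "1010"  (len 4)
step 17: "0101"  (len 4)
step 18: "101"  (len 3)
step 19: "01010"  (len 5)
step 20: "1010"  (len 4)
step 21: "01010"  (len 5)
step 22: "1010"  (len 4)
step 23: "0101"  (len 4)
step 24: "101"  (len 3)
step 25: "01010"  (len 5)
step 26: "1010"  (len 4)
step 27: "01010"  (len 5)

010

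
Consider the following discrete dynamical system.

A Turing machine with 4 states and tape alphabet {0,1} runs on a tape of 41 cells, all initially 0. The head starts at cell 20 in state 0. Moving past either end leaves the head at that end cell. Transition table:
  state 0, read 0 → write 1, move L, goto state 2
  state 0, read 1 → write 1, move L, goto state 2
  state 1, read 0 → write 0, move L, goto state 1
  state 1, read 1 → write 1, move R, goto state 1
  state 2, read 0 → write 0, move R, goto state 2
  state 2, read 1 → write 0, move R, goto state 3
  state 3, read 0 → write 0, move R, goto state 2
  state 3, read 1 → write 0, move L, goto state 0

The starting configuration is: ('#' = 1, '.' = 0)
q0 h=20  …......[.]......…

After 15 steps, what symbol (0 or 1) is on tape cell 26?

t=0: q0 h=20  …......[.]......…
t=1: q2 h=19  …......[.]#.....…
t=2: q2 h=20  …......[#]......…
t=3: q3 h=21  …......[.]......…
t=4: q2 h=22  …......[.]......…
t=5: q2 h=23  …......[.]......…
t=6: q2 h=24  …......[.]......…
t=7: q2 h=25  …......[.]......…
t=8: q2 h=26  …......[.]......…
t=9: q2 h=27  …......[.]......…
t=10: q2 h=28  …......[.]......…
t=11: q2 h=29  …......[.]......…
t=12: q2 h=30  …......[.]......…
t=13: q2 h=31  …......[.]......…
t=14: q2 h=32  …......[.]......…
t=15: q2 h=33  …......[.]......…

0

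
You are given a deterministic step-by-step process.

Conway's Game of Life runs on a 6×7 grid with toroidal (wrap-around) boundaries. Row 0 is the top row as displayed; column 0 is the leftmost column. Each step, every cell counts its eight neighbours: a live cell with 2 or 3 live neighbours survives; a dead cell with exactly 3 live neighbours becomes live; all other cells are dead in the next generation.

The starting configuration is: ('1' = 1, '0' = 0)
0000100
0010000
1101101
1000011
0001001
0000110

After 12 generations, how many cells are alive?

gen 0: 0000100
0010000
1101101
1000011
0001001
0000110
gen 1: 0001110
1110110
0111100
0111000
1000000
0001110
gen 2: 0100000
1000001
0000010
1000100
0100000
0001011
gen 3: 0000010
1000001
1000010
0000000
1000111
1010000
gen 4: 1100000
1000010
1000000
1000100
1100011
1100100
gen 5: 0000000
1000000
1100000
0000010
0000110
0010010
gen 6: 0000000
1100000
1100001
0000111
0000111
0000110
gen 7: 0000000
0100001
0100000
0000100
0001000
0000101
gen 8: 1000010
1000000
1000000
0000000
0001110
0000000
gen 9: 0000001
1100000
0000000
0000100
0000100
0000011
gen 10: 0000011
1000000
0000000
0000000
0000100
0000011
gen 11: 1000010
0000001
0000000
0000000
0000010
0000101
gen 12: 1000010
0000001
0000000
0000000
0000010
0000101

6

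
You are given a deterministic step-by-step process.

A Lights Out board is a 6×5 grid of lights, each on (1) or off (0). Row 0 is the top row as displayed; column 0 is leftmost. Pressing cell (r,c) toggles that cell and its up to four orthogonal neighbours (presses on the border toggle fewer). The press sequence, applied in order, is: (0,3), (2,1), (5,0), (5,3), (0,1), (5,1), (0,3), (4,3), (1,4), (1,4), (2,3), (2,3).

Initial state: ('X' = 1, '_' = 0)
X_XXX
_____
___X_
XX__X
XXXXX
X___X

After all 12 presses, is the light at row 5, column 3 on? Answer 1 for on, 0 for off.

0

0) X_XXX
_____
___X_
XX__X
XXXXX
X___X
1) X____
___X_
___X_
XX__X
XXXXX
X___X
2) X____
_X_X_
XXXX_
X___X
XXXXX
X___X
3) X____
_X_X_
XXXX_
X___X
_XXXX
_X__X
4) X____
_X_X_
XXXX_
X___X
_XX_X
_XXX_
5) _XX__
___X_
XXXX_
X___X
_XX_X
_XXX_
6) _XX__
___X_
XXXX_
X___X
__X_X
X__X_
7) _X_XX
_____
XXXX_
X___X
__X_X
X__X_
8) _X_XX
_____
XXXX_
X__XX
___X_
X____
9) _X_X_
___XX
XXXXX
X__XX
___X_
X____
10) _X_XX
_____
XXXX_
X__XX
___X_
X____
11) _X_XX
___X_
XX__X
X___X
___X_
X____
12) _X_XX
_____
XXXX_
X__XX
___X_
X____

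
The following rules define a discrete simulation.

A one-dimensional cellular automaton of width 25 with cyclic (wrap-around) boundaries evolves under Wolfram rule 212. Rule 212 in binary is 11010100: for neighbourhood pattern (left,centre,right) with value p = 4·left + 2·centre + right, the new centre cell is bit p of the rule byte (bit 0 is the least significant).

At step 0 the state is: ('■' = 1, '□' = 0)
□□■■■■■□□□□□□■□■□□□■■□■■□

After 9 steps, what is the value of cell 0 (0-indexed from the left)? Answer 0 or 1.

0

step 0: □□■■■■■□□□□□□■□■□□□■■□■■□
step 1: □□□■■■■■□□□□□■□■■□□□■□□■■
step 2: ■□□□■■■■■□□□□■□□■■□□■■□□■
step 3: ■■□□□■■■■■□□□■■□□■■□□■■□□
step 4: □■■□□□■■■■■□□□■■□□■■□□■■□
step 5: □□■■□□□■■■■■□□□■■□□■■□□■■
step 6: ■□□■■□□□■■■■■□□□■■□□■■□□■
step 7: ■■□□■■□□□■■■■■□□□■■□□■■□□
step 8: □■■□□■■□□□■■■■■□□□■■□□■■□
step 9: □□■■□□■■□□□■■■■■□□□■■□□■■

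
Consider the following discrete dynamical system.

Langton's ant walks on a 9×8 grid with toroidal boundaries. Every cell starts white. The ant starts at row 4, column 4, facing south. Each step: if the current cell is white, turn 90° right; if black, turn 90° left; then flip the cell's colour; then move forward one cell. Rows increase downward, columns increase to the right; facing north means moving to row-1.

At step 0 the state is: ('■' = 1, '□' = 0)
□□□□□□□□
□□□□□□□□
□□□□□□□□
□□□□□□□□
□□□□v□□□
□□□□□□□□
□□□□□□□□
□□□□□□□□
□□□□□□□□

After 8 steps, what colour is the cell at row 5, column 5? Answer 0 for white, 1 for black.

1

k=0  □□□□□□□□
□□□□□□□□
□□□□□□□□
□□□□□□□□
□□□□v□□□
□□□□□□□□
□□□□□□□□
□□□□□□□□
□□□□□□□□
k=1  □□□□□□□□
□□□□□□□□
□□□□□□□□
□□□□□□□□
□□□<■□□□
□□□□□□□□
□□□□□□□□
□□□□□□□□
□□□□□□□□
k=2  □□□□□□□□
□□□□□□□□
□□□□□□□□
□□□^□□□□
□□□■■□□□
□□□□□□□□
□□□□□□□□
□□□□□□□□
□□□□□□□□
k=3  □□□□□□□□
□□□□□□□□
□□□□□□□□
□□□■>□□□
□□□■■□□□
□□□□□□□□
□□□□□□□□
□□□□□□□□
□□□□□□□□
k=4  □□□□□□□□
□□□□□□□□
□□□□□□□□
□□□■■□□□
□□□■v□□□
□□□□□□□□
□□□□□□□□
□□□□□□□□
□□□□□□□□
k=5  □□□□□□□□
□□□□□□□□
□□□□□□□□
□□□■■□□□
□□□■□>□□
□□□□□□□□
□□□□□□□□
□□□□□□□□
□□□□□□□□
k=6  □□□□□□□□
□□□□□□□□
□□□□□□□□
□□□■■□□□
□□□■□■□□
□□□□□v□□
□□□□□□□□
□□□□□□□□
□□□□□□□□
k=7  □□□□□□□□
□□□□□□□□
□□□□□□□□
□□□■■□□□
□□□■□■□□
□□□□<■□□
□□□□□□□□
□□□□□□□□
□□□□□□□□
k=8  □□□□□□□□
□□□□□□□□
□□□□□□□□
□□□■■□□□
□□□■^■□□
□□□□■■□□
□□□□□□□□
□□□□□□□□
□□□□□□□□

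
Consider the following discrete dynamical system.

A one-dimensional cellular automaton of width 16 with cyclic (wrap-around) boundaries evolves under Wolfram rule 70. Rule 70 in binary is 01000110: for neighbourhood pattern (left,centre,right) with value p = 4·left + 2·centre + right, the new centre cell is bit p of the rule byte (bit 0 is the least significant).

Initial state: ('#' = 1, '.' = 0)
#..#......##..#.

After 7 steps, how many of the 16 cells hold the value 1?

9

[0] #..#......##..#.
[1] #.##.....#.#.##.
[2] #..#....##.#..#.
[3] #.##...#.#.#.##.
[4] #..#..##.#.#..#.
[5] #.##.#.#.#.#.##.
[6] #..#.#.#.#.#..#.
[7] #.##.#.#.#.#.##.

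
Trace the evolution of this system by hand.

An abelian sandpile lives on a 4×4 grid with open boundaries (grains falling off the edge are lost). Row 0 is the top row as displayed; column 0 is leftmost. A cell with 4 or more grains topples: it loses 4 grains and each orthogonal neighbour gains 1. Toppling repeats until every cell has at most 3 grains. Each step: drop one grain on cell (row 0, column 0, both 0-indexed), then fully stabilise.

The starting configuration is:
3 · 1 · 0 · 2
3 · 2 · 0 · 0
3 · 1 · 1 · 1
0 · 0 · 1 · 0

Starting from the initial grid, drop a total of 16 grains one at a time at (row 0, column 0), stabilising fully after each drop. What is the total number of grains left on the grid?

20

t=0: 3 · 1 · 0 · 2
3 · 2 · 0 · 0
3 · 1 · 1 · 1
0 · 0 · 1 · 0
t=1: 1 · 2 · 0 · 2
1 · 3 · 0 · 0
0 · 2 · 1 · 1
1 · 0 · 1 · 0
t=2: 2 · 2 · 0 · 2
1 · 3 · 0 · 0
0 · 2 · 1 · 1
1 · 0 · 1 · 0
t=3: 3 · 2 · 0 · 2
1 · 3 · 0 · 0
0 · 2 · 1 · 1
1 · 0 · 1 · 0
t=4: 0 · 3 · 0 · 2
2 · 3 · 0 · 0
0 · 2 · 1 · 1
1 · 0 · 1 · 0
t=5: 1 · 3 · 0 · 2
2 · 3 · 0 · 0
0 · 2 · 1 · 1
1 · 0 · 1 · 0
t=6: 2 · 3 · 0 · 2
2 · 3 · 0 · 0
0 · 2 · 1 · 1
1 · 0 · 1 · 0
t=7: 3 · 3 · 0 · 2
2 · 3 · 0 · 0
0 · 2 · 1 · 1
1 · 0 · 1 · 0
t=8: 2 · 1 · 1 · 2
0 · 1 · 1 · 0
1 · 3 · 1 · 1
1 · 0 · 1 · 0
t=9: 3 · 1 · 1 · 2
0 · 1 · 1 · 0
1 · 3 · 1 · 1
1 · 0 · 1 · 0
t=10: 0 · 2 · 1 · 2
1 · 1 · 1 · 0
1 · 3 · 1 · 1
1 · 0 · 1 · 0
t=11: 1 · 2 · 1 · 2
1 · 1 · 1 · 0
1 · 3 · 1 · 1
1 · 0 · 1 · 0
t=12: 2 · 2 · 1 · 2
1 · 1 · 1 · 0
1 · 3 · 1 · 1
1 · 0 · 1 · 0
t=13: 3 · 2 · 1 · 2
1 · 1 · 1 · 0
1 · 3 · 1 · 1
1 · 0 · 1 · 0
t=14: 0 · 3 · 1 · 2
2 · 1 · 1 · 0
1 · 3 · 1 · 1
1 · 0 · 1 · 0
t=15: 1 · 3 · 1 · 2
2 · 1 · 1 · 0
1 · 3 · 1 · 1
1 · 0 · 1 · 0
t=16: 2 · 3 · 1 · 2
2 · 1 · 1 · 0
1 · 3 · 1 · 1
1 · 0 · 1 · 0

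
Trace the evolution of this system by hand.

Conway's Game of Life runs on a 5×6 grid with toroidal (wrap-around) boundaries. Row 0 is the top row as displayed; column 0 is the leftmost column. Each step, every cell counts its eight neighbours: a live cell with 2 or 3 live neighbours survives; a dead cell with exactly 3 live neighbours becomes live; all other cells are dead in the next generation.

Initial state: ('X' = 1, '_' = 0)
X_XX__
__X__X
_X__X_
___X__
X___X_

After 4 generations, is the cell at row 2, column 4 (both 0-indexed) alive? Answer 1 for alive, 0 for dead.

t=0: X_XX__
__X__X
_X__X_
___X__
X___X_
t=1: X_XXX_
X_X_XX
__XXX_
___XXX
_XX_XX
t=2: ______
X_____
XXX___
XX____
_X____
t=3: ______
X_____
__X__X
______
XX____
t=4: XX____
______
______
XX____
______

0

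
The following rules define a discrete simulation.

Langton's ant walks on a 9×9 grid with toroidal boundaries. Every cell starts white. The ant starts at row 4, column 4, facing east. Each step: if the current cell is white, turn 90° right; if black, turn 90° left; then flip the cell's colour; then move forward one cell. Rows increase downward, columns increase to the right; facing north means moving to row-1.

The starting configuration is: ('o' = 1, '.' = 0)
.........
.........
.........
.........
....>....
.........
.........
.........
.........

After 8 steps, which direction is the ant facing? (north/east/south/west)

0) .........
.........
.........
.........
....>....
.........
.........
.........
.........
1) .........
.........
.........
.........
....o....
....v....
.........
.........
.........
2) .........
.........
.........
.........
....o....
...<o....
.........
.........
.........
3) .........
.........
.........
.........
...^o....
...oo....
.........
.........
.........
4) .........
.........
.........
.........
...o>....
...oo....
.........
.........
.........
5) .........
.........
.........
....^....
...o.....
...oo....
.........
.........
.........
6) .........
.........
.........
....o>...
...o.....
...oo....
.........
.........
.........
7) .........
.........
.........
....oo...
...o.v...
...oo....
.........
.........
.........
8) .........
.........
.........
....oo...
...o<o...
...oo....
.........
.........
.........

west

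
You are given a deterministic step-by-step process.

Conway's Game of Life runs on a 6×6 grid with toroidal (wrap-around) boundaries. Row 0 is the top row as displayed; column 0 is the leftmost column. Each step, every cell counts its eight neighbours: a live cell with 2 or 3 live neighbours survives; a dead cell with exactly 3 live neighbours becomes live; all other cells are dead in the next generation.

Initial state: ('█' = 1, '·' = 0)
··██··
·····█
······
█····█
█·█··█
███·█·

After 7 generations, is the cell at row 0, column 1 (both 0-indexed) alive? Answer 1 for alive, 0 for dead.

0) ··██··
·····█
······
█····█
█·█··█
███·█·
1) █·████
······
█····█
██···█
··███·
█···█·
2) ██·██·
·█·█··
·█···█
·███··
··███·
█·····
3) ██·███
·█·█·█
·█·██·
██····
····█·
█·····
4) ·█·█··
·█····
·█·███
██████
██···█
██·█··
5) ·█····
·█·█··
······
······
······
····██
6) █·█·█·
··█···
······
······
······
······
7) ·█·█··
·█·█··
······
······
······
······

1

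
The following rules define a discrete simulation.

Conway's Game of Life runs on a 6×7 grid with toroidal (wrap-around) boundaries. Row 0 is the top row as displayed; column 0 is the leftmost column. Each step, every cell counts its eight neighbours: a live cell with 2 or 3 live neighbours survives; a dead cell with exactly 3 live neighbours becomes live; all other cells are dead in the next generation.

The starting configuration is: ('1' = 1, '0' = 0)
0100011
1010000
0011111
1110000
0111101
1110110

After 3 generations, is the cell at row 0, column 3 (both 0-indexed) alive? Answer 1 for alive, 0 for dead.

k=0  0100011
1010000
0011111
1110000
0111101
1110110
k=1  0001110
1010000
0000111
0000000
0000101
0000000
k=2  0001100
0000000
0000011
0000101
0000000
0001000
k=3  0001100
0000110
0000011
0000001
0000000
0001100

1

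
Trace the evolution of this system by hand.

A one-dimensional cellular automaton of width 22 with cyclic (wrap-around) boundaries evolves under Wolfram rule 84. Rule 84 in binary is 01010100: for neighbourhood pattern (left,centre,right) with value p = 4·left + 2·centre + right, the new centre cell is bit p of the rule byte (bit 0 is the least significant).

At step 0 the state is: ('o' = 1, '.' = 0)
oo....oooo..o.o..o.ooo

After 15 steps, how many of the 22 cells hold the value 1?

[0] oo....oooo..o.o..o.ooo
[1] .oo......oo.o.oo.o....
[2] ..oo......o.o..o.oo...
[3] ...oo.....o.oo.o..oo..
[4] ....oo....o..o.oo..oo.
[5] .....oo...oo.o..oo..oo
[6] o.....oo...o.oo..oo..o
[7] oo.....oo..o..oo..oo..
[8] .oo.....oo.oo..oo..oo.
[9] ..oo.....o..oo..oo..oo
[10] o..oo....oo..oo..oo..o
[11] oo..oo....oo..oo..oo..
[12] .oo..oo....oo..oo..oo.
[13] ..oo..oo....oo..oo..oo
[14] o..oo..oo....oo..oo..o
[15] oo..oo..oo....oo..oo..

10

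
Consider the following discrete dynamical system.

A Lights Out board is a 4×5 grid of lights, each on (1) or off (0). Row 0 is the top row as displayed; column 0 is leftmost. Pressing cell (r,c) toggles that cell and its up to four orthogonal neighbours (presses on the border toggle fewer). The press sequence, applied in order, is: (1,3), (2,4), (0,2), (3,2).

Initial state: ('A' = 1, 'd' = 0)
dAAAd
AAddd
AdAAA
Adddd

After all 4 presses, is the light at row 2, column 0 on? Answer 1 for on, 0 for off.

1

step 0: dAAAd
AAddd
AdAAA
Adddd
step 1: dAAdd
AAAAA
AdAdA
Adddd
step 2: dAAdd
AAAAd
AdAAd
AdddA
step 3: dddAd
AAdAd
AdAAd
AdddA
step 4: dddAd
AAdAd
AddAd
AAAAA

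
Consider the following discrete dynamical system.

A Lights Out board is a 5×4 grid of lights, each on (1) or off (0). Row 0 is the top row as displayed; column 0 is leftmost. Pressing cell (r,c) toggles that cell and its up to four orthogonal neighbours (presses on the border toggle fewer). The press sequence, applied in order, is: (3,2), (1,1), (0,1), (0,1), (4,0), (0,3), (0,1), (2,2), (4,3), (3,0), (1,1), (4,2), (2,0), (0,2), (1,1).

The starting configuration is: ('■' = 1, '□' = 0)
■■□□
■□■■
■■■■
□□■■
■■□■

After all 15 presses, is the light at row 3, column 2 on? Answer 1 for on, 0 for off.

step 0: ■■□□
■□■■
■■■■
□□■■
■■□■
step 1: ■■□□
■□■■
■■□■
□■□□
■■■■
step 2: ■□□□
□■□■
■□□■
□■□□
■■■■
step 3: □■■□
□□□■
■□□■
□■□□
■■■■
step 4: ■□□□
□■□■
■□□■
□■□□
■■■■
step 5: ■□□□
□■□■
■□□■
■■□□
□□■■
step 6: ■□■■
□■□□
■□□■
■■□□
□□■■
step 7: □■□■
□□□□
■□□■
■■□□
□□■■
step 8: □■□■
□□■□
■■■□
■■■□
□□■■
step 9: □■□■
□□■□
■■■□
■■■■
□□□□
step 10: □■□■
□□■□
□■■□
□□■■
■□□□
step 11: □□□■
■■□□
□□■□
□□■■
■□□□
step 12: □□□■
■■□□
□□■□
□□□■
■■■■
step 13: □□□■
□■□□
■■■□
■□□■
■■■■
step 14: □■■□
□■■□
■■■□
■□□■
■■■■
step 15: □□■□
■□□□
■□■□
■□□■
■■■■

0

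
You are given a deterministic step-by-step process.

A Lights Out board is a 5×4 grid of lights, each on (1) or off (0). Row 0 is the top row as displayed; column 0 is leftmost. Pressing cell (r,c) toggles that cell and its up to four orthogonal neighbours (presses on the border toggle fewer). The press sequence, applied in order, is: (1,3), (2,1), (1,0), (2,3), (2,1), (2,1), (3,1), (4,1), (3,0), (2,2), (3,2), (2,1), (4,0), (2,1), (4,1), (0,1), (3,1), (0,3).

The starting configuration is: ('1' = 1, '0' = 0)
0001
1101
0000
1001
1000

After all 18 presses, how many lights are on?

t=0: 0001
1101
0000
1001
1000
t=1: 0000
1110
0001
1001
1000
t=2: 0000
1010
1111
1101
1000
t=3: 1000
0110
0111
1101
1000
t=4: 1000
0111
0100
1100
1000
t=5: 1000
0011
1010
1000
1000
t=6: 1000
0111
0100
1100
1000
t=7: 1000
0111
0000
0010
1100
t=8: 1000
0111
0000
0110
0010
t=9: 1000
0111
1000
1010
1010
t=10: 1000
0101
1111
1000
1010
t=11: 1000
0101
1101
1111
1000
t=12: 1000
0001
0011
1011
1000
t=13: 1000
0001
0011
0011
0100
t=14: 1000
0101
1101
0111
0100
t=15: 1000
0101
1101
0011
1010
t=16: 0110
0001
1101
0011
1010
t=17: 0110
0001
1001
1101
1110
t=18: 0101
0000
1001
1101
1110

10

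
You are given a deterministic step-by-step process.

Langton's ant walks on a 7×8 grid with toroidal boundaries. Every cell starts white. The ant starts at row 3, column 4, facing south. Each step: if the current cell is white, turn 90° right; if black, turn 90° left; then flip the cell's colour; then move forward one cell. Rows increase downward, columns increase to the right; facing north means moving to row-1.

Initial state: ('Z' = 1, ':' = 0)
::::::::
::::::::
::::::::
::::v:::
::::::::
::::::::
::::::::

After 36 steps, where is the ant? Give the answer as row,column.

gen 0: ::::::::
::::::::
::::::::
::::v:::
::::::::
::::::::
::::::::
gen 1: ::::::::
::::::::
::::::::
:::<Z:::
::::::::
::::::::
::::::::
gen 2: ::::::::
::::::::
:::^::::
:::ZZ:::
::::::::
::::::::
::::::::
gen 3: ::::::::
::::::::
:::Z>:::
:::ZZ:::
::::::::
::::::::
::::::::
gen 4: ::::::::
::::::::
:::ZZ:::
:::Zv:::
::::::::
::::::::
::::::::
gen 5: ::::::::
::::::::
:::ZZ:::
:::Z:>::
::::::::
::::::::
::::::::
gen 6: ::::::::
::::::::
:::ZZ:::
:::Z:Z::
:::::v::
::::::::
::::::::
gen 7: ::::::::
::::::::
:::ZZ:::
:::Z:Z::
::::<Z::
::::::::
::::::::
gen 8: ::::::::
::::::::
:::ZZ:::
:::Z^Z::
::::ZZ::
::::::::
::::::::
gen 9: ::::::::
::::::::
:::ZZ:::
:::ZZ>::
::::ZZ::
::::::::
::::::::
gen 10: ::::::::
::::::::
:::ZZ^::
:::ZZ:::
::::ZZ::
::::::::
::::::::
gen 11: ::::::::
::::::::
:::ZZZ>:
:::ZZ:::
::::ZZ::
::::::::
::::::::
gen 12: ::::::::
::::::::
:::ZZZZ:
:::ZZ:v:
::::ZZ::
::::::::
::::::::
gen 13: ::::::::
::::::::
:::ZZZZ:
:::ZZ<Z:
::::ZZ::
::::::::
::::::::
gen 14: ::::::::
::::::::
:::ZZ^Z:
:::ZZZZ:
::::ZZ::
::::::::
::::::::
gen 15: ::::::::
::::::::
:::Z<:Z:
:::ZZZZ:
::::ZZ::
::::::::
::::::::
gen 16: ::::::::
::::::::
:::Z::Z:
:::ZvZZ:
::::ZZ::
::::::::
::::::::
gen 17: ::::::::
::::::::
:::Z::Z:
:::Z:>Z:
::::ZZ::
::::::::
::::::::
gen 18: ::::::::
::::::::
:::Z:^Z:
:::Z::Z:
::::ZZ::
::::::::
::::::::
gen 19: ::::::::
::::::::
:::Z:Z>:
:::Z::Z:
::::ZZ::
::::::::
::::::::
gen 20: ::::::::
::::::^:
:::Z:Z::
:::Z::Z:
::::ZZ::
::::::::
::::::::
gen 21: ::::::::
::::::Z>
:::Z:Z::
:::Z::Z:
::::ZZ::
::::::::
::::::::
gen 22: ::::::::
::::::ZZ
:::Z:Z:v
:::Z::Z:
::::ZZ::
::::::::
::::::::
gen 23: ::::::::
::::::ZZ
:::Z:Z<Z
:::Z::Z:
::::ZZ::
::::::::
::::::::
gen 24: ::::::::
::::::^Z
:::Z:ZZZ
:::Z::Z:
::::ZZ::
::::::::
::::::::
gen 25: ::::::::
:::::<:Z
:::Z:ZZZ
:::Z::Z:
::::ZZ::
::::::::
::::::::
gen 26: :::::^::
:::::Z:Z
:::Z:ZZZ
:::Z::Z:
::::ZZ::
::::::::
::::::::
gen 27: :::::Z>:
:::::Z:Z
:::Z:ZZZ
:::Z::Z:
::::ZZ::
::::::::
::::::::
gen 28: :::::ZZ:
:::::ZvZ
:::Z:ZZZ
:::Z::Z:
::::ZZ::
::::::::
::::::::
gen 29: :::::ZZ:
:::::<ZZ
:::Z:ZZZ
:::Z::Z:
::::ZZ::
::::::::
::::::::
gen 30: :::::ZZ:
::::::ZZ
:::Z:vZZ
:::Z::Z:
::::ZZ::
::::::::
::::::::
gen 31: :::::ZZ:
::::::ZZ
:::Z::>Z
:::Z::Z:
::::ZZ::
::::::::
::::::::
gen 32: :::::ZZ:
::::::^Z
:::Z:::Z
:::Z::Z:
::::ZZ::
::::::::
::::::::
gen 33: :::::ZZ:
:::::<:Z
:::Z:::Z
:::Z::Z:
::::ZZ::
::::::::
::::::::
gen 34: :::::^Z:
:::::Z:Z
:::Z:::Z
:::Z::Z:
::::ZZ::
::::::::
::::::::
gen 35: ::::<:Z:
:::::Z:Z
:::Z:::Z
:::Z::Z:
::::ZZ::
::::::::
::::::::
gen 36: ::::Z:Z:
:::::Z:Z
:::Z:::Z
:::Z::Z:
::::ZZ::
::::::::
::::^:::

6,4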